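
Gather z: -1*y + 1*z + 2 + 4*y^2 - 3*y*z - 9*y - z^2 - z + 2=4*y^2 - 3*y*z - 10*y - z^2 + 4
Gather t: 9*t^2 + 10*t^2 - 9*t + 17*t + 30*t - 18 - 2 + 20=19*t^2 + 38*t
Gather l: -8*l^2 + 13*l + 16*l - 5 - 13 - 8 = -8*l^2 + 29*l - 26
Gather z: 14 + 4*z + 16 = 4*z + 30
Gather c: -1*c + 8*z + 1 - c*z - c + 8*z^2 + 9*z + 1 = c*(-z - 2) + 8*z^2 + 17*z + 2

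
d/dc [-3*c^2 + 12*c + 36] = 12 - 6*c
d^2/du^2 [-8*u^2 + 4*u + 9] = -16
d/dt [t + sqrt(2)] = 1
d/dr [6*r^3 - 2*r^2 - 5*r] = 18*r^2 - 4*r - 5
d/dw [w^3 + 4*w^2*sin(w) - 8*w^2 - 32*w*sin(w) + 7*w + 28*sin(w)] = 4*w^2*cos(w) + 3*w^2 + 8*w*sin(w) - 32*w*cos(w) - 16*w - 32*sin(w) + 28*cos(w) + 7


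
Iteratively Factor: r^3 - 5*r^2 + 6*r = (r - 3)*(r^2 - 2*r) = r*(r - 3)*(r - 2)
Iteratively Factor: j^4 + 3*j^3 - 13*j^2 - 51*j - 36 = (j + 3)*(j^3 - 13*j - 12) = (j + 3)^2*(j^2 - 3*j - 4) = (j + 1)*(j + 3)^2*(j - 4)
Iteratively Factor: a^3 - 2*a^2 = (a)*(a^2 - 2*a) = a*(a - 2)*(a)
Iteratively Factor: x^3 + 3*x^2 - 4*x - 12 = (x + 2)*(x^2 + x - 6) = (x - 2)*(x + 2)*(x + 3)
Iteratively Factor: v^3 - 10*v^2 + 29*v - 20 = (v - 1)*(v^2 - 9*v + 20) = (v - 4)*(v - 1)*(v - 5)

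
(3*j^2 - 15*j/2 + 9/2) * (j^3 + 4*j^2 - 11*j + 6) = 3*j^5 + 9*j^4/2 - 117*j^3/2 + 237*j^2/2 - 189*j/2 + 27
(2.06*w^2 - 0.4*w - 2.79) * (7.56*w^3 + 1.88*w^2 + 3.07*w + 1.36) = 15.5736*w^5 + 0.8488*w^4 - 15.5202*w^3 - 3.6716*w^2 - 9.1093*w - 3.7944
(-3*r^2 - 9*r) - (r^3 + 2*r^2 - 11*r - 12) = -r^3 - 5*r^2 + 2*r + 12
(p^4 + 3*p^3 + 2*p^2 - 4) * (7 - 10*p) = -10*p^5 - 23*p^4 + p^3 + 14*p^2 + 40*p - 28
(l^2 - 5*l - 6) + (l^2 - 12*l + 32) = 2*l^2 - 17*l + 26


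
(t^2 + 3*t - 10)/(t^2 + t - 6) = (t + 5)/(t + 3)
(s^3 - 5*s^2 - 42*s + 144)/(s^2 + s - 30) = (s^2 - 11*s + 24)/(s - 5)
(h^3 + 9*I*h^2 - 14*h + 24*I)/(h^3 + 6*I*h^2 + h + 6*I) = (h + 4*I)/(h + I)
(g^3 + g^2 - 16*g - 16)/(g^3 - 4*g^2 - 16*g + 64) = (g + 1)/(g - 4)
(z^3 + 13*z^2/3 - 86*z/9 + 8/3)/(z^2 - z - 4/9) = (3*z^2 + 17*z - 6)/(3*z + 1)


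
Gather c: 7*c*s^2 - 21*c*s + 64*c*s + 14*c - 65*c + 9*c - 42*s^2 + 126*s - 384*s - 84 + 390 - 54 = c*(7*s^2 + 43*s - 42) - 42*s^2 - 258*s + 252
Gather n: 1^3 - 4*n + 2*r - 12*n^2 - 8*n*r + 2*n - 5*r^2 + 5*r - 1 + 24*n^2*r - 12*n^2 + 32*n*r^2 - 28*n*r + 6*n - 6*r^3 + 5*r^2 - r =n^2*(24*r - 24) + n*(32*r^2 - 36*r + 4) - 6*r^3 + 6*r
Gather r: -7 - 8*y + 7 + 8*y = 0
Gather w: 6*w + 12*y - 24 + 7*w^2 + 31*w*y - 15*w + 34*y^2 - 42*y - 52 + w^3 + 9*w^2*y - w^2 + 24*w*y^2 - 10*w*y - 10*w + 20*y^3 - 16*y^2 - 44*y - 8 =w^3 + w^2*(9*y + 6) + w*(24*y^2 + 21*y - 19) + 20*y^3 + 18*y^2 - 74*y - 84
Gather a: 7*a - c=7*a - c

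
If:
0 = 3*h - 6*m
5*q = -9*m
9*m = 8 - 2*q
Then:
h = 80/27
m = 40/27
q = -8/3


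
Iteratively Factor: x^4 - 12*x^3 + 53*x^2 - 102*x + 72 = (x - 3)*(x^3 - 9*x^2 + 26*x - 24) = (x - 3)^2*(x^2 - 6*x + 8) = (x - 4)*(x - 3)^2*(x - 2)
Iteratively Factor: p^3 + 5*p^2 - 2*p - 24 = (p + 3)*(p^2 + 2*p - 8) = (p + 3)*(p + 4)*(p - 2)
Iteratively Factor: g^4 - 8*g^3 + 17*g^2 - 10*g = (g - 5)*(g^3 - 3*g^2 + 2*g) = (g - 5)*(g - 1)*(g^2 - 2*g) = g*(g - 5)*(g - 1)*(g - 2)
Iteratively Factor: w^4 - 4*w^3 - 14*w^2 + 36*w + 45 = (w + 1)*(w^3 - 5*w^2 - 9*w + 45) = (w - 5)*(w + 1)*(w^2 - 9) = (w - 5)*(w + 1)*(w + 3)*(w - 3)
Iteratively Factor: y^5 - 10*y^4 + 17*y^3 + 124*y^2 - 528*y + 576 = (y - 3)*(y^4 - 7*y^3 - 4*y^2 + 112*y - 192) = (y - 3)^2*(y^3 - 4*y^2 - 16*y + 64) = (y - 3)^2*(y + 4)*(y^2 - 8*y + 16) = (y - 4)*(y - 3)^2*(y + 4)*(y - 4)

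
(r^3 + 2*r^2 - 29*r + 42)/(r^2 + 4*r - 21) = r - 2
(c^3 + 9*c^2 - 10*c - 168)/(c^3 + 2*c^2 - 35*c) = (c^2 + 2*c - 24)/(c*(c - 5))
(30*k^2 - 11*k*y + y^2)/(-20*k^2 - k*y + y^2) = (-6*k + y)/(4*k + y)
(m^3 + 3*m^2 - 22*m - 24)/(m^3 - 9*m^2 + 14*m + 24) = (m + 6)/(m - 6)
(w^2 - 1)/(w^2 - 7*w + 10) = (w^2 - 1)/(w^2 - 7*w + 10)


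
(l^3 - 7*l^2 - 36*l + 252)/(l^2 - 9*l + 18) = (l^2 - l - 42)/(l - 3)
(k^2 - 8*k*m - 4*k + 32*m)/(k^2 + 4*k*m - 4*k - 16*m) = (k - 8*m)/(k + 4*m)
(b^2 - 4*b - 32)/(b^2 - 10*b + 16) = (b + 4)/(b - 2)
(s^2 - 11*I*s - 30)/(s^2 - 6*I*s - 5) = (s - 6*I)/(s - I)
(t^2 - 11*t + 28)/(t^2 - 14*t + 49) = (t - 4)/(t - 7)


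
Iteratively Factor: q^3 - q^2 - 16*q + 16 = (q + 4)*(q^2 - 5*q + 4) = (q - 1)*(q + 4)*(q - 4)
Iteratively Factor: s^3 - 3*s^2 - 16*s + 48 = (s + 4)*(s^2 - 7*s + 12) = (s - 3)*(s + 4)*(s - 4)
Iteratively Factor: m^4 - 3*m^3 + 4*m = (m - 2)*(m^3 - m^2 - 2*m) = (m - 2)*(m + 1)*(m^2 - 2*m) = m*(m - 2)*(m + 1)*(m - 2)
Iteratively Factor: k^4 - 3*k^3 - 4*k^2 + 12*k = (k - 3)*(k^3 - 4*k) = (k - 3)*(k - 2)*(k^2 + 2*k) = (k - 3)*(k - 2)*(k + 2)*(k)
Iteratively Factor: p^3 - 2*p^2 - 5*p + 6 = (p - 3)*(p^2 + p - 2) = (p - 3)*(p + 2)*(p - 1)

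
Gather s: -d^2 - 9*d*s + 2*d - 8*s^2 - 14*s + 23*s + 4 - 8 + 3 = -d^2 + 2*d - 8*s^2 + s*(9 - 9*d) - 1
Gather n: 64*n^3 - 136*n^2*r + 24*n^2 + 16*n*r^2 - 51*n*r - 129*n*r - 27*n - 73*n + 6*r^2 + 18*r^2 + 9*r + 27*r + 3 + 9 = 64*n^3 + n^2*(24 - 136*r) + n*(16*r^2 - 180*r - 100) + 24*r^2 + 36*r + 12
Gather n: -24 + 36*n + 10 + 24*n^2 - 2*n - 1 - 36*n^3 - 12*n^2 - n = -36*n^3 + 12*n^2 + 33*n - 15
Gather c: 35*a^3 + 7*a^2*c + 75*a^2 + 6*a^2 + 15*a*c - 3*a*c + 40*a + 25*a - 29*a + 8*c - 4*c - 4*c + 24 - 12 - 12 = 35*a^3 + 81*a^2 + 36*a + c*(7*a^2 + 12*a)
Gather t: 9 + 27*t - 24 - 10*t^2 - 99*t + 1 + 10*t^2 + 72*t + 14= 0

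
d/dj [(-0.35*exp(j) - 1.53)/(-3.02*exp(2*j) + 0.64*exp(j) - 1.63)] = (-1.057*exp(2*j) - 9.2412*exp(j) + 1.5497)*exp(j)/(9.1204*exp(4*j) - 3.8656*exp(3*j) + 10.2548*exp(2*j) - 2.0864*exp(j) + 2.6569)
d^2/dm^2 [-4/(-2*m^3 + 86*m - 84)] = 4*(-3*m*(m^3 - 43*m + 42) + (3*m^2 - 43)^2)/(m^3 - 43*m + 42)^3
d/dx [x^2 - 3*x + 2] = 2*x - 3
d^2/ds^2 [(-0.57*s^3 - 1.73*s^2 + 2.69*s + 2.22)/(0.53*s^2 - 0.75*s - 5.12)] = (4.44089209850063e-16*s^4 - 3.598862*s^3 - 37.55838*s^2 - 51.150444*s - 96.81514)/(0.148877*s^6 - 0.632025*s^5 - 3.420249*s^4 + 11.789325*s^3 + 33.040896*s^2 - 58.9824*s - 134.217728)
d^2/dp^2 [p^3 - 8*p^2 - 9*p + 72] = 6*p - 16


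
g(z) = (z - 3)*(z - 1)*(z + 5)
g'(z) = (z - 3)*(z - 1) + (z - 3)*(z + 5) + (z - 1)*(z + 5)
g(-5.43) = -23.31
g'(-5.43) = 60.59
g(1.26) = -2.83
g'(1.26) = -9.72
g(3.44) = 9.06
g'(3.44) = 25.38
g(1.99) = -6.99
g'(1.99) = -1.14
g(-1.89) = 43.95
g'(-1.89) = -10.06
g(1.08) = -0.93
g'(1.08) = -11.34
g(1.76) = -6.37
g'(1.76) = -4.19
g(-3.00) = 48.00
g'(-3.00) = 4.00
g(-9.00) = -480.00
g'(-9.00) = 208.00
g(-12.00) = -1365.00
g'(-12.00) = 391.00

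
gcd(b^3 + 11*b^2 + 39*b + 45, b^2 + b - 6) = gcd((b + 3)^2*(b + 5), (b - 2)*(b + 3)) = b + 3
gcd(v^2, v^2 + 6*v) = v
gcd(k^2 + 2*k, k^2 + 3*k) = k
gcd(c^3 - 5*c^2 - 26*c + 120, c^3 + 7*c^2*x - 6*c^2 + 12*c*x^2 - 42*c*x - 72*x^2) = c - 6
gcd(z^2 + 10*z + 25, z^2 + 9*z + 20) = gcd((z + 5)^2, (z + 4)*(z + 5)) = z + 5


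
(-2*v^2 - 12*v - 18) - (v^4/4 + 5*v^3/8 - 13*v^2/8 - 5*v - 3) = -v^4/4 - 5*v^3/8 - 3*v^2/8 - 7*v - 15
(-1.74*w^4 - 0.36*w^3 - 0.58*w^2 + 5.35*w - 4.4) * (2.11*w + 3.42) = -3.6714*w^5 - 6.7104*w^4 - 2.455*w^3 + 9.3049*w^2 + 9.013*w - 15.048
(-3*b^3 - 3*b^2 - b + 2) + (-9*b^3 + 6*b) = -12*b^3 - 3*b^2 + 5*b + 2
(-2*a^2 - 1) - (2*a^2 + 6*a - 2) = -4*a^2 - 6*a + 1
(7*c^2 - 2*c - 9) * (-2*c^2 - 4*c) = -14*c^4 - 24*c^3 + 26*c^2 + 36*c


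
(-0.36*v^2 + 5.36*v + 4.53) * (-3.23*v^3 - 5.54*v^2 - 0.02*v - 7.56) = 1.1628*v^5 - 15.3184*v^4 - 44.3191*v^3 - 22.4818*v^2 - 40.6122*v - 34.2468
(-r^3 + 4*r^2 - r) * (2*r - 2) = -2*r^4 + 10*r^3 - 10*r^2 + 2*r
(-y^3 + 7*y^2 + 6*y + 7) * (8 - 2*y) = 2*y^4 - 22*y^3 + 44*y^2 + 34*y + 56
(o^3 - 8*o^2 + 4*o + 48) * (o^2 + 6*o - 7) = o^5 - 2*o^4 - 51*o^3 + 128*o^2 + 260*o - 336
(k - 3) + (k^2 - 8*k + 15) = k^2 - 7*k + 12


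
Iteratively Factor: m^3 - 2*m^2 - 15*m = (m)*(m^2 - 2*m - 15) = m*(m + 3)*(m - 5)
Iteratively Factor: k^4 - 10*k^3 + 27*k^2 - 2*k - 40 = (k - 2)*(k^3 - 8*k^2 + 11*k + 20) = (k - 4)*(k - 2)*(k^2 - 4*k - 5) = (k - 5)*(k - 4)*(k - 2)*(k + 1)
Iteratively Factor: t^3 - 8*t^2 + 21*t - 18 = (t - 3)*(t^2 - 5*t + 6) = (t - 3)^2*(t - 2)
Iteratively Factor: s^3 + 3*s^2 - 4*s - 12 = (s - 2)*(s^2 + 5*s + 6) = (s - 2)*(s + 3)*(s + 2)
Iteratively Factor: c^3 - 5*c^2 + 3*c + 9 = (c + 1)*(c^2 - 6*c + 9) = (c - 3)*(c + 1)*(c - 3)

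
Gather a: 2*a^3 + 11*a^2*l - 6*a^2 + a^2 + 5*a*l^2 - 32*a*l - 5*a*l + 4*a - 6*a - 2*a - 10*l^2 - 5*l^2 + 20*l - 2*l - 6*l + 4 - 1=2*a^3 + a^2*(11*l - 5) + a*(5*l^2 - 37*l - 4) - 15*l^2 + 12*l + 3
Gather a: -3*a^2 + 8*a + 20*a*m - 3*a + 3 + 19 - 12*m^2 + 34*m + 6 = -3*a^2 + a*(20*m + 5) - 12*m^2 + 34*m + 28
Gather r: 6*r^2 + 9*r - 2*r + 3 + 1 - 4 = 6*r^2 + 7*r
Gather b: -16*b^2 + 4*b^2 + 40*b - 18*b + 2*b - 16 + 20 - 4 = -12*b^2 + 24*b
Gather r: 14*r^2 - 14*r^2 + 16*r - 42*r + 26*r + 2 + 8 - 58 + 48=0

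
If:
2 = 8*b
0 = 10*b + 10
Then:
No Solution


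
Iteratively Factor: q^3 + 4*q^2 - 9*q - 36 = (q - 3)*(q^2 + 7*q + 12) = (q - 3)*(q + 4)*(q + 3)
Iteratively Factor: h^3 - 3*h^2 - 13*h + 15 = (h - 1)*(h^2 - 2*h - 15) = (h - 5)*(h - 1)*(h + 3)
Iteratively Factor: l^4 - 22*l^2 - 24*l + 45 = (l - 1)*(l^3 + l^2 - 21*l - 45) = (l - 5)*(l - 1)*(l^2 + 6*l + 9) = (l - 5)*(l - 1)*(l + 3)*(l + 3)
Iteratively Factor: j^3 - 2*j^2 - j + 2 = (j - 1)*(j^2 - j - 2) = (j - 1)*(j + 1)*(j - 2)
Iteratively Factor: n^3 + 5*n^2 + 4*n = (n)*(n^2 + 5*n + 4) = n*(n + 4)*(n + 1)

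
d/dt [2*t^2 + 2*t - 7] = 4*t + 2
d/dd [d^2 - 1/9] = 2*d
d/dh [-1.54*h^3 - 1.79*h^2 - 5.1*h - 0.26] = -4.62*h^2 - 3.58*h - 5.1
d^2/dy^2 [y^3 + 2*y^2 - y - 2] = 6*y + 4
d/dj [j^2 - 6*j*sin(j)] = -6*j*cos(j) + 2*j - 6*sin(j)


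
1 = 1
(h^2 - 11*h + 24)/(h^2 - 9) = (h - 8)/(h + 3)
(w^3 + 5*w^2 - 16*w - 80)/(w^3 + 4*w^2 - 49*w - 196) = (w^2 + w - 20)/(w^2 - 49)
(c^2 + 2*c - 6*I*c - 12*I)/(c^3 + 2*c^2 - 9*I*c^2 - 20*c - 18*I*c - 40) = (c - 6*I)/(c^2 - 9*I*c - 20)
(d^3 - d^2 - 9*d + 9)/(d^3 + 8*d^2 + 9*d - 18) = (d - 3)/(d + 6)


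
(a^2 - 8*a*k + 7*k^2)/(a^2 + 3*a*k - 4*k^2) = (a - 7*k)/(a + 4*k)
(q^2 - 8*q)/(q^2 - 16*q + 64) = q/(q - 8)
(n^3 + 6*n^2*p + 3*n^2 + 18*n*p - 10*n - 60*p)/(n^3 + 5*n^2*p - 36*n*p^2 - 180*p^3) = (-n^2 - 3*n + 10)/(-n^2 + n*p + 30*p^2)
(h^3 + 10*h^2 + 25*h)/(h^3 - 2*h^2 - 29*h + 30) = h*(h + 5)/(h^2 - 7*h + 6)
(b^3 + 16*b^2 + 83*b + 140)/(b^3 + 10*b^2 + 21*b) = (b^2 + 9*b + 20)/(b*(b + 3))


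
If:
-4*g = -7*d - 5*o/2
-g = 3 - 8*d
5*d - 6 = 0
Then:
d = 6/5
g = 33/5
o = 36/5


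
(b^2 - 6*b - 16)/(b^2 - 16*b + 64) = (b + 2)/(b - 8)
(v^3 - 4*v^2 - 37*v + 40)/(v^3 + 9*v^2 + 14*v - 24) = (v^2 - 3*v - 40)/(v^2 + 10*v + 24)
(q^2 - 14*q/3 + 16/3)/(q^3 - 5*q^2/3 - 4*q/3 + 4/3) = (3*q - 8)/(3*q^2 + q - 2)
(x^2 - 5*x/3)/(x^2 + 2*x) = (x - 5/3)/(x + 2)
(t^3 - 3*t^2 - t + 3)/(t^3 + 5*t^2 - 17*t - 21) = (t - 1)/(t + 7)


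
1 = 1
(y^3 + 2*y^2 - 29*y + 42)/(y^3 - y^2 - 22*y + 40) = (y^2 + 4*y - 21)/(y^2 + y - 20)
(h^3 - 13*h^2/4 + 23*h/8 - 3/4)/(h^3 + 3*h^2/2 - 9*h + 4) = (h - 3/4)/(h + 4)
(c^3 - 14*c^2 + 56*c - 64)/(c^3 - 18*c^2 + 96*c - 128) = (c - 4)/(c - 8)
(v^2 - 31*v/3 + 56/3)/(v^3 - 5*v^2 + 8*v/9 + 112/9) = 3*(v - 8)/(3*v^2 - 8*v - 16)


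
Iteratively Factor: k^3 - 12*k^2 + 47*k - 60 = (k - 3)*(k^2 - 9*k + 20) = (k - 5)*(k - 3)*(k - 4)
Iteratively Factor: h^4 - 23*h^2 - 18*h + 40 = (h + 2)*(h^3 - 2*h^2 - 19*h + 20) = (h - 5)*(h + 2)*(h^2 + 3*h - 4) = (h - 5)*(h + 2)*(h + 4)*(h - 1)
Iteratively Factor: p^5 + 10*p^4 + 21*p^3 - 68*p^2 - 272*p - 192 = (p + 4)*(p^4 + 6*p^3 - 3*p^2 - 56*p - 48) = (p + 4)^2*(p^3 + 2*p^2 - 11*p - 12) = (p + 1)*(p + 4)^2*(p^2 + p - 12) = (p + 1)*(p + 4)^3*(p - 3)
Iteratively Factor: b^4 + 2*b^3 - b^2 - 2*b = (b + 1)*(b^3 + b^2 - 2*b) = (b + 1)*(b + 2)*(b^2 - b) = (b - 1)*(b + 1)*(b + 2)*(b)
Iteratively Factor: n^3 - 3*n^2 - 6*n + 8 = (n + 2)*(n^2 - 5*n + 4) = (n - 4)*(n + 2)*(n - 1)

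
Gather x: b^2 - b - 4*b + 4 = b^2 - 5*b + 4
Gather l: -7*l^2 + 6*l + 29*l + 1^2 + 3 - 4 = -7*l^2 + 35*l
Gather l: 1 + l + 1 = l + 2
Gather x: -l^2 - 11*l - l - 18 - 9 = -l^2 - 12*l - 27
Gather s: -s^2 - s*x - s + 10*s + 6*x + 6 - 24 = -s^2 + s*(9 - x) + 6*x - 18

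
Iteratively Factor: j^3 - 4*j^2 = (j)*(j^2 - 4*j) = j^2*(j - 4)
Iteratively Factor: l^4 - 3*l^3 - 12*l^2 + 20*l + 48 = (l + 2)*(l^3 - 5*l^2 - 2*l + 24) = (l - 4)*(l + 2)*(l^2 - l - 6) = (l - 4)*(l - 3)*(l + 2)*(l + 2)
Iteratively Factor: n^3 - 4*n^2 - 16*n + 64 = (n - 4)*(n^2 - 16) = (n - 4)*(n + 4)*(n - 4)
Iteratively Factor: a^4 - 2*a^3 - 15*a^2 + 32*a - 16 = (a - 1)*(a^3 - a^2 - 16*a + 16) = (a - 1)*(a + 4)*(a^2 - 5*a + 4) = (a - 1)^2*(a + 4)*(a - 4)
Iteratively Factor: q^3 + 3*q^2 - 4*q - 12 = (q + 2)*(q^2 + q - 6) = (q + 2)*(q + 3)*(q - 2)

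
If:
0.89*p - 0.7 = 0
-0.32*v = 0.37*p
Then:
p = 0.79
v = -0.91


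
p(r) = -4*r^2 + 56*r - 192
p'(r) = 56 - 8*r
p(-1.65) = -295.29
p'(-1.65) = 69.20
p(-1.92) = -314.27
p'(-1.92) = 71.36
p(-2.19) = -333.82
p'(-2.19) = 73.52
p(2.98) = -60.64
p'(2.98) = 32.16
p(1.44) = -119.65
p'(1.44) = 44.48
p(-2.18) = -333.09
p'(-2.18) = 73.44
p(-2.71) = -373.14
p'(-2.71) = 77.68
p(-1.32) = -272.89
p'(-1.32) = 66.56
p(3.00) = -60.00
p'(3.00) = 32.00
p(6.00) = 0.00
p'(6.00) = 8.00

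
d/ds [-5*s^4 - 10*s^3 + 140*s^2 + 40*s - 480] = -20*s^3 - 30*s^2 + 280*s + 40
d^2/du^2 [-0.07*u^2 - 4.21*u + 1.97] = -0.140000000000000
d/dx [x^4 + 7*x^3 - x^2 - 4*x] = 4*x^3 + 21*x^2 - 2*x - 4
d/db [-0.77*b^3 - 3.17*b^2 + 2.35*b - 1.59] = -2.31*b^2 - 6.34*b + 2.35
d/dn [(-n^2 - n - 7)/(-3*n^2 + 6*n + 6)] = (-n^2 - 6*n + 4)/(n^4 - 4*n^3 + 8*n + 4)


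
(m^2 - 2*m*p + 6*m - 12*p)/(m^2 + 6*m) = (m - 2*p)/m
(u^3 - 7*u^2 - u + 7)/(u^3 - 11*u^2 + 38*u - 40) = (u^3 - 7*u^2 - u + 7)/(u^3 - 11*u^2 + 38*u - 40)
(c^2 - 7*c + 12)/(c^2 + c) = (c^2 - 7*c + 12)/(c*(c + 1))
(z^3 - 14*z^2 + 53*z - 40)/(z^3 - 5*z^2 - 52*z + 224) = (z^2 - 6*z + 5)/(z^2 + 3*z - 28)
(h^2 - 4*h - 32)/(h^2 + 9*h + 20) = (h - 8)/(h + 5)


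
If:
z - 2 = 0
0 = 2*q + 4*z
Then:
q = -4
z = 2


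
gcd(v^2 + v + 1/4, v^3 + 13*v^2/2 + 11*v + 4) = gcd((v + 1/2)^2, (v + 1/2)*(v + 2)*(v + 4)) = v + 1/2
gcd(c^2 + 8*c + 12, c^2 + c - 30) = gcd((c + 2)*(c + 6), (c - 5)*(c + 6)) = c + 6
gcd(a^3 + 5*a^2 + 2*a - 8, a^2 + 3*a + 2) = a + 2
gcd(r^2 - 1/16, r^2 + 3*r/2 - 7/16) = r - 1/4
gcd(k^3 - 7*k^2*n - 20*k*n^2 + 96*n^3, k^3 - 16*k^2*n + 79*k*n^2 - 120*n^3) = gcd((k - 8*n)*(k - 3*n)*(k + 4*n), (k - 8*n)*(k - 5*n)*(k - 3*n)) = k^2 - 11*k*n + 24*n^2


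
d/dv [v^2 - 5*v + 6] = 2*v - 5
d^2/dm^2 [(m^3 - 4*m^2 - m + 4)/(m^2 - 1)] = 0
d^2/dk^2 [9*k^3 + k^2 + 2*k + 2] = 54*k + 2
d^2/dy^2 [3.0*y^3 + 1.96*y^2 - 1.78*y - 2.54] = 18.0*y + 3.92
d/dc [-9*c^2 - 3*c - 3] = -18*c - 3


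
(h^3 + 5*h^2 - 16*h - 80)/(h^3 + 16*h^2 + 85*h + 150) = (h^2 - 16)/(h^2 + 11*h + 30)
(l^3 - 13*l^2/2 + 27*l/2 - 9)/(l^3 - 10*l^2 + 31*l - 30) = (l - 3/2)/(l - 5)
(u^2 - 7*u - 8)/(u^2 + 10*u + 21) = (u^2 - 7*u - 8)/(u^2 + 10*u + 21)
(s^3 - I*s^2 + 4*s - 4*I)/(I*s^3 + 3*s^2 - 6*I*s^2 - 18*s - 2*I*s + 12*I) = (-I*s + 2)/(s - 6)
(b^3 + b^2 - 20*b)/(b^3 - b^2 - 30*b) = (b - 4)/(b - 6)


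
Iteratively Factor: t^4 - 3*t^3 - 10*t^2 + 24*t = (t - 2)*(t^3 - t^2 - 12*t) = (t - 2)*(t + 3)*(t^2 - 4*t) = (t - 4)*(t - 2)*(t + 3)*(t)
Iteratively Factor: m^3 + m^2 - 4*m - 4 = (m + 2)*(m^2 - m - 2) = (m + 1)*(m + 2)*(m - 2)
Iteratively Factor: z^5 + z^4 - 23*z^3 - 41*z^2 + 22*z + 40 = (z + 2)*(z^4 - z^3 - 21*z^2 + z + 20) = (z + 2)*(z + 4)*(z^3 - 5*z^2 - z + 5) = (z + 1)*(z + 2)*(z + 4)*(z^2 - 6*z + 5) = (z - 5)*(z + 1)*(z + 2)*(z + 4)*(z - 1)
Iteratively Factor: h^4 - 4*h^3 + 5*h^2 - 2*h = (h - 1)*(h^3 - 3*h^2 + 2*h) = h*(h - 1)*(h^2 - 3*h + 2) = h*(h - 1)^2*(h - 2)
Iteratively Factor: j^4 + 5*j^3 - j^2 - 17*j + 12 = (j - 1)*(j^3 + 6*j^2 + 5*j - 12) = (j - 1)*(j + 3)*(j^2 + 3*j - 4) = (j - 1)^2*(j + 3)*(j + 4)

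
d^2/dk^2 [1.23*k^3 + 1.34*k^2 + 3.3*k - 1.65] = 7.38*k + 2.68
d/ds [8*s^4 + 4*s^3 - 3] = s^2*(32*s + 12)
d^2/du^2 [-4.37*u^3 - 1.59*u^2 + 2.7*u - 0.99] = -26.22*u - 3.18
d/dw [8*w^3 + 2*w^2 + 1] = 4*w*(6*w + 1)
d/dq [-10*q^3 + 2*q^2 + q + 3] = -30*q^2 + 4*q + 1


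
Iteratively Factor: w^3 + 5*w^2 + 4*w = (w + 4)*(w^2 + w) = w*(w + 4)*(w + 1)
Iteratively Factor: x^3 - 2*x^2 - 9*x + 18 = (x + 3)*(x^2 - 5*x + 6) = (x - 2)*(x + 3)*(x - 3)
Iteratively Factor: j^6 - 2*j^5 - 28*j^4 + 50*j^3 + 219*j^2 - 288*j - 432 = (j + 3)*(j^5 - 5*j^4 - 13*j^3 + 89*j^2 - 48*j - 144) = (j - 3)*(j + 3)*(j^4 - 2*j^3 - 19*j^2 + 32*j + 48) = (j - 3)*(j + 3)*(j + 4)*(j^3 - 6*j^2 + 5*j + 12) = (j - 3)*(j + 1)*(j + 3)*(j + 4)*(j^2 - 7*j + 12) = (j - 4)*(j - 3)*(j + 1)*(j + 3)*(j + 4)*(j - 3)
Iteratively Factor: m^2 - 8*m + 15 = (m - 5)*(m - 3)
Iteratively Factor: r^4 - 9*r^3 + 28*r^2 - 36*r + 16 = (r - 1)*(r^3 - 8*r^2 + 20*r - 16) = (r - 2)*(r - 1)*(r^2 - 6*r + 8) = (r - 2)^2*(r - 1)*(r - 4)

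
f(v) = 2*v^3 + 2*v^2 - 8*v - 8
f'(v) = 6*v^2 + 4*v - 8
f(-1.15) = 0.80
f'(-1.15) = -4.66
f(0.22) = -9.64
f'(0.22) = -6.83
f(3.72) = 92.87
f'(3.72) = 89.91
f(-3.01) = -20.34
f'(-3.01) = 34.32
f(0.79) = -12.09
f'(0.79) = -1.10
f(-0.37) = -4.87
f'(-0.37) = -8.66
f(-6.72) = -470.85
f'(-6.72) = 236.07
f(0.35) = -10.47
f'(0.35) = -5.86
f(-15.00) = -6188.00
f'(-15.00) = 1282.00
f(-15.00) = -6188.00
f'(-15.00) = 1282.00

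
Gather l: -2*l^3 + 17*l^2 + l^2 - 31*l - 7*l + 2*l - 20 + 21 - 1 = -2*l^3 + 18*l^2 - 36*l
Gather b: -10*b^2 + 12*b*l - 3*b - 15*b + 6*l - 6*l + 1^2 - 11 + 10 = -10*b^2 + b*(12*l - 18)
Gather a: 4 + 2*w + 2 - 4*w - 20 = -2*w - 14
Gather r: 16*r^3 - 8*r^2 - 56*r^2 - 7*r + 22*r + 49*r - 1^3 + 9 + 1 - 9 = 16*r^3 - 64*r^2 + 64*r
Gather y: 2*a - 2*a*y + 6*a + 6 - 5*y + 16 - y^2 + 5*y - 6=-2*a*y + 8*a - y^2 + 16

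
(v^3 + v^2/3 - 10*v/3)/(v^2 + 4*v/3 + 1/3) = v*(3*v^2 + v - 10)/(3*v^2 + 4*v + 1)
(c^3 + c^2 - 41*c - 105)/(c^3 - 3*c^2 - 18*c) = (c^2 - 2*c - 35)/(c*(c - 6))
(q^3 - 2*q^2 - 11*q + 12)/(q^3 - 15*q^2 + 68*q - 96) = (q^2 + 2*q - 3)/(q^2 - 11*q + 24)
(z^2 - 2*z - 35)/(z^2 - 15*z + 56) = (z + 5)/(z - 8)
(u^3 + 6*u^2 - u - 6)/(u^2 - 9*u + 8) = (u^2 + 7*u + 6)/(u - 8)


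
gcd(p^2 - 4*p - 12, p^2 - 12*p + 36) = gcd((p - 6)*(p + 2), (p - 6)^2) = p - 6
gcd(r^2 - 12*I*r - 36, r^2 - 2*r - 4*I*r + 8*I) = 1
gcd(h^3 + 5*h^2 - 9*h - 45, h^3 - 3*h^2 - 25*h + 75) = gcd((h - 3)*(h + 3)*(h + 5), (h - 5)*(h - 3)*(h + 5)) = h^2 + 2*h - 15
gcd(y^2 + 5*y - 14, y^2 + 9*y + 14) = y + 7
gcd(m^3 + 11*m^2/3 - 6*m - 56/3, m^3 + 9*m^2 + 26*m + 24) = m^2 + 6*m + 8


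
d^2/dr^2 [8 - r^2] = -2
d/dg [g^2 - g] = 2*g - 1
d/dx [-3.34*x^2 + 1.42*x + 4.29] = 1.42 - 6.68*x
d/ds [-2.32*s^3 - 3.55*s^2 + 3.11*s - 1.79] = -6.96*s^2 - 7.1*s + 3.11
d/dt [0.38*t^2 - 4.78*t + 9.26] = 0.76*t - 4.78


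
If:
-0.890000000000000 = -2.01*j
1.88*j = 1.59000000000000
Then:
No Solution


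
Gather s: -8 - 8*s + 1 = -8*s - 7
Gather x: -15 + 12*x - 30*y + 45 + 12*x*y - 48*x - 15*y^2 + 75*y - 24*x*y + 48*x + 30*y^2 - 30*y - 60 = x*(12 - 12*y) + 15*y^2 + 15*y - 30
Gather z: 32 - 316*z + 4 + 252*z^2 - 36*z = 252*z^2 - 352*z + 36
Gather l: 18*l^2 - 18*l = 18*l^2 - 18*l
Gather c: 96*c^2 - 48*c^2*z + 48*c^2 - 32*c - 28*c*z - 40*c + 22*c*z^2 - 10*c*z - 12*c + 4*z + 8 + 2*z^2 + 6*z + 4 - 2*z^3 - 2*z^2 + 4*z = c^2*(144 - 48*z) + c*(22*z^2 - 38*z - 84) - 2*z^3 + 14*z + 12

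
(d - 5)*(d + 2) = d^2 - 3*d - 10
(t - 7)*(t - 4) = t^2 - 11*t + 28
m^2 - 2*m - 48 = (m - 8)*(m + 6)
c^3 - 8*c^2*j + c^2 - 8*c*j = c*(c + 1)*(c - 8*j)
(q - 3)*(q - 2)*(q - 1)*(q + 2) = q^4 - 4*q^3 - q^2 + 16*q - 12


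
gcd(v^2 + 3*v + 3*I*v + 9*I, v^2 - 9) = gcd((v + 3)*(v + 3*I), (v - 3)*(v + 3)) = v + 3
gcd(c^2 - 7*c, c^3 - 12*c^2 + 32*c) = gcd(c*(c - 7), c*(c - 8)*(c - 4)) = c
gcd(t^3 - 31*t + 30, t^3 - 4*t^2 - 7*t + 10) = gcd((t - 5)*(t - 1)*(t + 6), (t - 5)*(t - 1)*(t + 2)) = t^2 - 6*t + 5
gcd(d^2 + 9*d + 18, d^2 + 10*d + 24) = d + 6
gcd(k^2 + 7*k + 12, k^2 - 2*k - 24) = k + 4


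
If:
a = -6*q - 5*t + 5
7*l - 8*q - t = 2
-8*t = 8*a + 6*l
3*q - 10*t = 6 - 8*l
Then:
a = -3383/2599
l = 2860/2599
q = 1698/2599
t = 1238/2599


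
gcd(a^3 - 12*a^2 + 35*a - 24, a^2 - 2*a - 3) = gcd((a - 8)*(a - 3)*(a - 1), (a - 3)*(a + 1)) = a - 3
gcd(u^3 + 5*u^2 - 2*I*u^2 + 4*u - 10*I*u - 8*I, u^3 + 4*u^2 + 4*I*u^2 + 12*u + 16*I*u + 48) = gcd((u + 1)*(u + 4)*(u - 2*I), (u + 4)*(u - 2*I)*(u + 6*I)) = u^2 + u*(4 - 2*I) - 8*I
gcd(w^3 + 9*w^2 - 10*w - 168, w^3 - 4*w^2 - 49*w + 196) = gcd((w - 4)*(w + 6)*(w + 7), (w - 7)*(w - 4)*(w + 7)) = w^2 + 3*w - 28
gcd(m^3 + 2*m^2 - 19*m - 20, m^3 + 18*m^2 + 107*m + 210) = m + 5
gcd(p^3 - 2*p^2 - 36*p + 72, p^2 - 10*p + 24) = p - 6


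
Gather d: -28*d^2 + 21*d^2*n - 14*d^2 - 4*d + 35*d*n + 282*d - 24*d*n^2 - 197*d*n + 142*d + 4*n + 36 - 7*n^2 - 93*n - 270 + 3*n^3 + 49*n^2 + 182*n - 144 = d^2*(21*n - 42) + d*(-24*n^2 - 162*n + 420) + 3*n^3 + 42*n^2 + 93*n - 378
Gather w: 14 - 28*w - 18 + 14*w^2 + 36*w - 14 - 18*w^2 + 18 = -4*w^2 + 8*w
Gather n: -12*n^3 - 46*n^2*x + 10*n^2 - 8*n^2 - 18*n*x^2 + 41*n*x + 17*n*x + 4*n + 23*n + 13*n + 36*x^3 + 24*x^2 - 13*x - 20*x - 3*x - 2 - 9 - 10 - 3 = -12*n^3 + n^2*(2 - 46*x) + n*(-18*x^2 + 58*x + 40) + 36*x^3 + 24*x^2 - 36*x - 24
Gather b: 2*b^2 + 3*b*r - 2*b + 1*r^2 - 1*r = 2*b^2 + b*(3*r - 2) + r^2 - r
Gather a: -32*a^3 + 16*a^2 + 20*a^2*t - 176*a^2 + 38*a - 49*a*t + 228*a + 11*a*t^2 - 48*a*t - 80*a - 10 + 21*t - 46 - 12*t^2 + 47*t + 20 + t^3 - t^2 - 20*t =-32*a^3 + a^2*(20*t - 160) + a*(11*t^2 - 97*t + 186) + t^3 - 13*t^2 + 48*t - 36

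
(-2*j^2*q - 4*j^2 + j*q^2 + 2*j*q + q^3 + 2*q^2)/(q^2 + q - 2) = (-2*j^2 + j*q + q^2)/(q - 1)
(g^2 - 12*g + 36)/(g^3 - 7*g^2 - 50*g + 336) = (g - 6)/(g^2 - g - 56)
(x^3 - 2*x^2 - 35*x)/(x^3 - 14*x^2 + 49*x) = (x + 5)/(x - 7)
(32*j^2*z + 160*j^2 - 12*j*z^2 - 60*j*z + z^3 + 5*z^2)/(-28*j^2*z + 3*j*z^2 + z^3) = (-8*j*z - 40*j + z^2 + 5*z)/(z*(7*j + z))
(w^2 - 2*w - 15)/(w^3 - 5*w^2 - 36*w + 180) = (w + 3)/(w^2 - 36)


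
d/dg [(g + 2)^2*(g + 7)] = (g + 2)*(3*g + 16)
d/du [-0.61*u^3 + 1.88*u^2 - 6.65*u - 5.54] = -1.83*u^2 + 3.76*u - 6.65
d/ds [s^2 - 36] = 2*s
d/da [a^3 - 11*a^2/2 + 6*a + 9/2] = 3*a^2 - 11*a + 6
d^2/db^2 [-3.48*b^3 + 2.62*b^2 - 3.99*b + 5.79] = 5.24 - 20.88*b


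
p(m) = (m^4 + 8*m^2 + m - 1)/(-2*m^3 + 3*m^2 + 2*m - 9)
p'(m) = (6*m^2 - 6*m - 2)*(m^4 + 8*m^2 + m - 1)/(-2*m^3 + 3*m^2 + 2*m - 9)^2 + (4*m^3 + 16*m + 1)/(-2*m^3 + 3*m^2 + 2*m - 9)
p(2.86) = -5.26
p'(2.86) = 0.66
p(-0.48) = -0.05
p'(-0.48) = 0.80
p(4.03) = -4.77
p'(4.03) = 0.15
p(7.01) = -5.24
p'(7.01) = -0.33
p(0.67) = -0.50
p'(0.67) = -2.11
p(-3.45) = 2.28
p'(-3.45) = -0.13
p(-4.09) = 2.41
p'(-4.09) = -0.25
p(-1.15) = -2.37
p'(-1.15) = 12.57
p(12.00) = -7.28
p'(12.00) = -0.45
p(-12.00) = 5.67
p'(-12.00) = -0.47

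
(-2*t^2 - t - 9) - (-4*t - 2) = -2*t^2 + 3*t - 7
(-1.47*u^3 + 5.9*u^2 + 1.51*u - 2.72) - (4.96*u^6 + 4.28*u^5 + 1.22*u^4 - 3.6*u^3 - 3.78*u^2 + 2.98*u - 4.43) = -4.96*u^6 - 4.28*u^5 - 1.22*u^4 + 2.13*u^3 + 9.68*u^2 - 1.47*u + 1.71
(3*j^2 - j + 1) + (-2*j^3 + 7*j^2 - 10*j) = -2*j^3 + 10*j^2 - 11*j + 1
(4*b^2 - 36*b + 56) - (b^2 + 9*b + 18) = 3*b^2 - 45*b + 38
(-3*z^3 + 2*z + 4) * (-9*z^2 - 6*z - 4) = 27*z^5 + 18*z^4 - 6*z^3 - 48*z^2 - 32*z - 16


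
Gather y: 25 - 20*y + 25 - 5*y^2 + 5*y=-5*y^2 - 15*y + 50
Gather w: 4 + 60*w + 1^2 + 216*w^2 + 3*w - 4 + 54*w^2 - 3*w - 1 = 270*w^2 + 60*w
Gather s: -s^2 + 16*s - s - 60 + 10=-s^2 + 15*s - 50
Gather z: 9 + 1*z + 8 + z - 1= 2*z + 16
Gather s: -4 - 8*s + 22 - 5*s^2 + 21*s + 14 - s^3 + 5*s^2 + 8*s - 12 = -s^3 + 21*s + 20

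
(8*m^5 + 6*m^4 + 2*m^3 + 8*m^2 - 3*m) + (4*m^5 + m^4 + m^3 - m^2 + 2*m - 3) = 12*m^5 + 7*m^4 + 3*m^3 + 7*m^2 - m - 3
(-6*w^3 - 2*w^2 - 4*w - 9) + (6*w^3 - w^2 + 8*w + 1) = -3*w^2 + 4*w - 8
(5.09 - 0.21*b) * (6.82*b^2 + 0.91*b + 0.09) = -1.4322*b^3 + 34.5227*b^2 + 4.613*b + 0.4581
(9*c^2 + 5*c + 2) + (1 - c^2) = 8*c^2 + 5*c + 3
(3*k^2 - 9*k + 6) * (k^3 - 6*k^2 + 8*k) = 3*k^5 - 27*k^4 + 84*k^3 - 108*k^2 + 48*k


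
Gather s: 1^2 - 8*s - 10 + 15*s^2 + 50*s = 15*s^2 + 42*s - 9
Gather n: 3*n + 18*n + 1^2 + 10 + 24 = 21*n + 35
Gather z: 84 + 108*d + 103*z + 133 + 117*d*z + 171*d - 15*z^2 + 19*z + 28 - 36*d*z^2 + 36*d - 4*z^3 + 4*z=315*d - 4*z^3 + z^2*(-36*d - 15) + z*(117*d + 126) + 245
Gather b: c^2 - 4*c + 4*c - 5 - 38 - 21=c^2 - 64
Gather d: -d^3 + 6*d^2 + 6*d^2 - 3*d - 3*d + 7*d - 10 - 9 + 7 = -d^3 + 12*d^2 + d - 12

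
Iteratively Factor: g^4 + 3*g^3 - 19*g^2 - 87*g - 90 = (g + 3)*(g^3 - 19*g - 30) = (g + 2)*(g + 3)*(g^2 - 2*g - 15) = (g + 2)*(g + 3)^2*(g - 5)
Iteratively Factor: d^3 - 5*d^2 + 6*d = (d)*(d^2 - 5*d + 6) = d*(d - 2)*(d - 3)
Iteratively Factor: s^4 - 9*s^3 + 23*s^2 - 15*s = (s - 3)*(s^3 - 6*s^2 + 5*s) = (s - 5)*(s - 3)*(s^2 - s) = (s - 5)*(s - 3)*(s - 1)*(s)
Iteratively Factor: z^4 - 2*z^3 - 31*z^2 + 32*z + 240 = (z + 4)*(z^3 - 6*z^2 - 7*z + 60) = (z + 3)*(z + 4)*(z^2 - 9*z + 20) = (z - 4)*(z + 3)*(z + 4)*(z - 5)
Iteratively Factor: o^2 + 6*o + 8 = (o + 4)*(o + 2)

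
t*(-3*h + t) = -3*h*t + t^2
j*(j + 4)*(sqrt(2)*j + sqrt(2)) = sqrt(2)*j^3 + 5*sqrt(2)*j^2 + 4*sqrt(2)*j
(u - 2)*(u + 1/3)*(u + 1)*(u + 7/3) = u^4 + 5*u^3/3 - 35*u^2/9 - 55*u/9 - 14/9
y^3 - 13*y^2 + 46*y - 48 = (y - 8)*(y - 3)*(y - 2)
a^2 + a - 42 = (a - 6)*(a + 7)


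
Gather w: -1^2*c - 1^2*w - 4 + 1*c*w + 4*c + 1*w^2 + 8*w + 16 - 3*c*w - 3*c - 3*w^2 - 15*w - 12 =-2*w^2 + w*(-2*c - 8)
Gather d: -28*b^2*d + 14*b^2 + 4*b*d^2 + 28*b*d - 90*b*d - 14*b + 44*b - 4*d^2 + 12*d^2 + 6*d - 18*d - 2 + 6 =14*b^2 + 30*b + d^2*(4*b + 8) + d*(-28*b^2 - 62*b - 12) + 4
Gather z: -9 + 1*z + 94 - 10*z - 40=45 - 9*z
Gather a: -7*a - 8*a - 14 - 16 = -15*a - 30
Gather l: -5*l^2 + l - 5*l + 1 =-5*l^2 - 4*l + 1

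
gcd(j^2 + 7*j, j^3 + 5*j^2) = j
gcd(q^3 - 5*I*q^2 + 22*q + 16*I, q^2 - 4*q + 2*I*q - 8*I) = q + 2*I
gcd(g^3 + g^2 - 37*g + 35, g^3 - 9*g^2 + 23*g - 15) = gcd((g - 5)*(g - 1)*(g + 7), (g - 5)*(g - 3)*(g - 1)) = g^2 - 6*g + 5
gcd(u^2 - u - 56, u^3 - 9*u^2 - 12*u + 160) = u - 8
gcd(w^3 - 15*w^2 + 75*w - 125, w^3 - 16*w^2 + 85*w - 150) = w^2 - 10*w + 25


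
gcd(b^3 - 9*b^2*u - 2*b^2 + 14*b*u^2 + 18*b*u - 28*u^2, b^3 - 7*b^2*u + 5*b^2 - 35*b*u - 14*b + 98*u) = -b^2 + 7*b*u + 2*b - 14*u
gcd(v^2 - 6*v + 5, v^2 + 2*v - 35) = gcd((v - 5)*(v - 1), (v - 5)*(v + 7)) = v - 5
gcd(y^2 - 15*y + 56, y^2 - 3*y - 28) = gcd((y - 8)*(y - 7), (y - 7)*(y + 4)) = y - 7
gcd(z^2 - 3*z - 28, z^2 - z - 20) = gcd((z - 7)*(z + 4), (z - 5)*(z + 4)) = z + 4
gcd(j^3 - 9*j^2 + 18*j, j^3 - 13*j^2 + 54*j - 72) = j^2 - 9*j + 18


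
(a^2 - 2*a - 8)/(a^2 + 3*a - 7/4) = 4*(a^2 - 2*a - 8)/(4*a^2 + 12*a - 7)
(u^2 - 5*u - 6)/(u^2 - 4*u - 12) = (u + 1)/(u + 2)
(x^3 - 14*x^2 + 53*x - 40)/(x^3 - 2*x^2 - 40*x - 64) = (x^2 - 6*x + 5)/(x^2 + 6*x + 8)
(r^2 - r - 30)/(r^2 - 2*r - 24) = (r + 5)/(r + 4)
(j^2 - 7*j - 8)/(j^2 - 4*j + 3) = (j^2 - 7*j - 8)/(j^2 - 4*j + 3)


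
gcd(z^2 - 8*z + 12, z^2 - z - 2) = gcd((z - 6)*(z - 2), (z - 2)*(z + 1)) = z - 2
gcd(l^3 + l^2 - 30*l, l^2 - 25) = l - 5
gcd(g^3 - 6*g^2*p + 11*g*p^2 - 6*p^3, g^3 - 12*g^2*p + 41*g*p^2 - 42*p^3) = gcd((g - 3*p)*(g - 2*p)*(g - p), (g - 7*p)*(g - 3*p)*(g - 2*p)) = g^2 - 5*g*p + 6*p^2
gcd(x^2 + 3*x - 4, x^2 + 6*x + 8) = x + 4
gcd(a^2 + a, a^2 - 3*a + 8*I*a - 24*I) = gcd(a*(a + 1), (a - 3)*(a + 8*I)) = 1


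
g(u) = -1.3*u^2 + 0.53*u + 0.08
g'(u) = 0.53 - 2.6*u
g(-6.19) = -53.01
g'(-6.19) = 16.62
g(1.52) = -2.12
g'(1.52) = -3.42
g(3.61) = -14.95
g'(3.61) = -8.86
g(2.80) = -8.63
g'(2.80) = -6.75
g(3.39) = -13.06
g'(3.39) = -8.28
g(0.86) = -0.43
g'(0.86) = -1.71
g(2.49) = -6.66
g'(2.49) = -5.94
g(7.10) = -61.69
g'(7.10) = -17.93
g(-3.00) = -13.21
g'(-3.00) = 8.33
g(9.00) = -100.45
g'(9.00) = -22.87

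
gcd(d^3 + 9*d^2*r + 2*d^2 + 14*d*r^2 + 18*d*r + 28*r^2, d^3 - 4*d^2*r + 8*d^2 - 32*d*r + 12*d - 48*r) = d + 2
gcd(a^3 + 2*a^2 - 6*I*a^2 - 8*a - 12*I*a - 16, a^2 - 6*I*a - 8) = a^2 - 6*I*a - 8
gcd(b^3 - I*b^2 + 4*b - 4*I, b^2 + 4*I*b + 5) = b - I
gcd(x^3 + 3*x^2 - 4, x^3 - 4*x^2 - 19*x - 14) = x + 2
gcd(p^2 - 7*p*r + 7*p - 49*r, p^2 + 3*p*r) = 1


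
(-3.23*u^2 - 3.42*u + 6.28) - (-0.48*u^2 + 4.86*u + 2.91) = -2.75*u^2 - 8.28*u + 3.37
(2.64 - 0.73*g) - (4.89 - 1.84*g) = 1.11*g - 2.25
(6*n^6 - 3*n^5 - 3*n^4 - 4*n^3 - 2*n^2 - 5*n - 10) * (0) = 0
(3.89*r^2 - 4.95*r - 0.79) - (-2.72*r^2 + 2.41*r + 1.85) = 6.61*r^2 - 7.36*r - 2.64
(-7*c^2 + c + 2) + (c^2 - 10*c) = -6*c^2 - 9*c + 2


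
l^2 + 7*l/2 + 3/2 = (l + 1/2)*(l + 3)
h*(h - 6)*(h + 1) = h^3 - 5*h^2 - 6*h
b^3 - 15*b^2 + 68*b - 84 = (b - 7)*(b - 6)*(b - 2)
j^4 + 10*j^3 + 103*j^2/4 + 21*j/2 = j*(j + 1/2)*(j + 7/2)*(j + 6)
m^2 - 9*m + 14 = (m - 7)*(m - 2)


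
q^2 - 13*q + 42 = (q - 7)*(q - 6)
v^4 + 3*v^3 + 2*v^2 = v^2*(v + 1)*(v + 2)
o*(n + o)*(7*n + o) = 7*n^2*o + 8*n*o^2 + o^3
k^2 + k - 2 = (k - 1)*(k + 2)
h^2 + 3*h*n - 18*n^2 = (h - 3*n)*(h + 6*n)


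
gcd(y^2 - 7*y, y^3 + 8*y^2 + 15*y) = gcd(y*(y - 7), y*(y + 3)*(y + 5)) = y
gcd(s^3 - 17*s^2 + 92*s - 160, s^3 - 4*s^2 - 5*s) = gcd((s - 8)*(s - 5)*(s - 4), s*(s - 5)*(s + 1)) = s - 5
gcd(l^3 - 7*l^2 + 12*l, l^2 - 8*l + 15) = l - 3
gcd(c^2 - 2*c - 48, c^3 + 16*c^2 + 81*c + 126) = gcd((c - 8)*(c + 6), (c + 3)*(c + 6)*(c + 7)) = c + 6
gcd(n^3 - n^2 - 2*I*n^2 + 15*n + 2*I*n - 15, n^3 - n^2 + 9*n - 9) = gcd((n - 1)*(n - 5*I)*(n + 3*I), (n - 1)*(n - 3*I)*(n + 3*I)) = n^2 + n*(-1 + 3*I) - 3*I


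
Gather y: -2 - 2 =-4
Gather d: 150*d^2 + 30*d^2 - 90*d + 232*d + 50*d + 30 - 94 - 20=180*d^2 + 192*d - 84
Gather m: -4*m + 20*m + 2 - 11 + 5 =16*m - 4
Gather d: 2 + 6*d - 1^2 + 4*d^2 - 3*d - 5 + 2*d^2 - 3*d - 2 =6*d^2 - 6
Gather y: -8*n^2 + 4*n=-8*n^2 + 4*n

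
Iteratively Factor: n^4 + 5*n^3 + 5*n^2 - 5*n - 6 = (n - 1)*(n^3 + 6*n^2 + 11*n + 6) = (n - 1)*(n + 2)*(n^2 + 4*n + 3) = (n - 1)*(n + 1)*(n + 2)*(n + 3)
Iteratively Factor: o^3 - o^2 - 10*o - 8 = (o + 1)*(o^2 - 2*o - 8) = (o - 4)*(o + 1)*(o + 2)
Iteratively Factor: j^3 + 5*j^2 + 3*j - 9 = (j + 3)*(j^2 + 2*j - 3) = (j - 1)*(j + 3)*(j + 3)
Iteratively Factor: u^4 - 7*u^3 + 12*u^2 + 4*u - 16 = (u - 2)*(u^3 - 5*u^2 + 2*u + 8) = (u - 2)*(u + 1)*(u^2 - 6*u + 8) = (u - 2)^2*(u + 1)*(u - 4)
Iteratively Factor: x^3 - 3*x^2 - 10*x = (x + 2)*(x^2 - 5*x) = x*(x + 2)*(x - 5)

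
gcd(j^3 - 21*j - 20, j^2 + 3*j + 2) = j + 1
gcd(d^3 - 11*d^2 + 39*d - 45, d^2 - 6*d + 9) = d^2 - 6*d + 9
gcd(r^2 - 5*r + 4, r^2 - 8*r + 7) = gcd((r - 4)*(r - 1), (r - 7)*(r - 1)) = r - 1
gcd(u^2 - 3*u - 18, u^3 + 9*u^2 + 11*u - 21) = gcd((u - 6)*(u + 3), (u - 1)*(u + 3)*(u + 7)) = u + 3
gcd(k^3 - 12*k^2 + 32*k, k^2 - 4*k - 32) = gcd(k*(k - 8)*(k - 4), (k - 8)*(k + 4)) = k - 8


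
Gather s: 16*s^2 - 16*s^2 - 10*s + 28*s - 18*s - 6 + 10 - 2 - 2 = 0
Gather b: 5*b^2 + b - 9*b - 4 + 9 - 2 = 5*b^2 - 8*b + 3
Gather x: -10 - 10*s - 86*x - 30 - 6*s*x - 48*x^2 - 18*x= -10*s - 48*x^2 + x*(-6*s - 104) - 40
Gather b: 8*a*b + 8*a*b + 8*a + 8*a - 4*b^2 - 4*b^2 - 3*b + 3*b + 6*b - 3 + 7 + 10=16*a - 8*b^2 + b*(16*a + 6) + 14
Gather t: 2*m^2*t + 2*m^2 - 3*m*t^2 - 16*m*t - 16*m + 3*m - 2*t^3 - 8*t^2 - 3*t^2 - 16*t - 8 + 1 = 2*m^2 - 13*m - 2*t^3 + t^2*(-3*m - 11) + t*(2*m^2 - 16*m - 16) - 7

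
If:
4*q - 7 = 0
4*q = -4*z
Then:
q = 7/4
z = -7/4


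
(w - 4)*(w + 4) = w^2 - 16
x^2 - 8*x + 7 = (x - 7)*(x - 1)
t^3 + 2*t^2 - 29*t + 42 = (t - 3)*(t - 2)*(t + 7)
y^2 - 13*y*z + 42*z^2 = (y - 7*z)*(y - 6*z)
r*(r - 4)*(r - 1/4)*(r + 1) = r^4 - 13*r^3/4 - 13*r^2/4 + r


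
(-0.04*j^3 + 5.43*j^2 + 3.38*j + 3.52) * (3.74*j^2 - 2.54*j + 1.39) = -0.1496*j^5 + 20.4098*j^4 - 1.2066*j^3 + 12.1273*j^2 - 4.2426*j + 4.8928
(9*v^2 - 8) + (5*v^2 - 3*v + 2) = 14*v^2 - 3*v - 6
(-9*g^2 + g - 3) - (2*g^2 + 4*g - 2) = -11*g^2 - 3*g - 1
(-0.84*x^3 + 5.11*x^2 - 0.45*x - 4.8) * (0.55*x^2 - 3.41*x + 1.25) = -0.462*x^5 + 5.6749*x^4 - 18.7226*x^3 + 5.282*x^2 + 15.8055*x - 6.0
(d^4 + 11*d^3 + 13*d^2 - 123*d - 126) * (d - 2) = d^5 + 9*d^4 - 9*d^3 - 149*d^2 + 120*d + 252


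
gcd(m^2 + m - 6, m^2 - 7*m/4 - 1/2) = m - 2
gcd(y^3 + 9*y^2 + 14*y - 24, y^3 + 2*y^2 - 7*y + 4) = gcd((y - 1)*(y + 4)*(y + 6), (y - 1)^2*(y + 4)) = y^2 + 3*y - 4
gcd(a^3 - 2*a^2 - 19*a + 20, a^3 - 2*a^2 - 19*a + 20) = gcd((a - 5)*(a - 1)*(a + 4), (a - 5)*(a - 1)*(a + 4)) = a^3 - 2*a^2 - 19*a + 20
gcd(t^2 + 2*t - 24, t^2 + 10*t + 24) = t + 6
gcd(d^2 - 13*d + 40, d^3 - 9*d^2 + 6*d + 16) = d - 8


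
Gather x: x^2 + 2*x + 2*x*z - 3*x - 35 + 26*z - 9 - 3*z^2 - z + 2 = x^2 + x*(2*z - 1) - 3*z^2 + 25*z - 42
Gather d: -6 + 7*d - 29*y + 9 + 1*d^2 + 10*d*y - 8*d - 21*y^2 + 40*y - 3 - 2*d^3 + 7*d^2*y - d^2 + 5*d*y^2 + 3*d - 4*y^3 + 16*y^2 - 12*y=-2*d^3 + 7*d^2*y + d*(5*y^2 + 10*y + 2) - 4*y^3 - 5*y^2 - y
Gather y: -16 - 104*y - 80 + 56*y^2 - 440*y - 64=56*y^2 - 544*y - 160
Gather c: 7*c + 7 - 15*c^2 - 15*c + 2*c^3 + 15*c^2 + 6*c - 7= 2*c^3 - 2*c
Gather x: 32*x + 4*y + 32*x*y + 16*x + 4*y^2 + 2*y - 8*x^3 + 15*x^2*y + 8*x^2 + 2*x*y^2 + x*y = -8*x^3 + x^2*(15*y + 8) + x*(2*y^2 + 33*y + 48) + 4*y^2 + 6*y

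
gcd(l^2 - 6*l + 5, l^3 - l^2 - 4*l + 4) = l - 1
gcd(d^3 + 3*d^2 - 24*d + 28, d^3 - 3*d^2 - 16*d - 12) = 1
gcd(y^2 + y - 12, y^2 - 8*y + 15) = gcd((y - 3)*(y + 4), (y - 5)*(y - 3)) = y - 3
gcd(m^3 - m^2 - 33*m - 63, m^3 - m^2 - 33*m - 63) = m^3 - m^2 - 33*m - 63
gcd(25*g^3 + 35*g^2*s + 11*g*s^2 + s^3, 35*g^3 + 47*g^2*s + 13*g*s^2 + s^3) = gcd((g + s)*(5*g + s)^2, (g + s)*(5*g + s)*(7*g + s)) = 5*g^2 + 6*g*s + s^2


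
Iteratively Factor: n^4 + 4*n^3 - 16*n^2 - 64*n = (n)*(n^3 + 4*n^2 - 16*n - 64) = n*(n + 4)*(n^2 - 16) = n*(n + 4)^2*(n - 4)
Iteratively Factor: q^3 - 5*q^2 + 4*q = (q)*(q^2 - 5*q + 4) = q*(q - 4)*(q - 1)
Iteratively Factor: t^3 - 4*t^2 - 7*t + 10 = (t - 5)*(t^2 + t - 2) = (t - 5)*(t - 1)*(t + 2)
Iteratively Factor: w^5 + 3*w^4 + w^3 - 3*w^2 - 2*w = (w - 1)*(w^4 + 4*w^3 + 5*w^2 + 2*w) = (w - 1)*(w + 1)*(w^3 + 3*w^2 + 2*w) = (w - 1)*(w + 1)*(w + 2)*(w^2 + w) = w*(w - 1)*(w + 1)*(w + 2)*(w + 1)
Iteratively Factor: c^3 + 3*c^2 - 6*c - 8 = (c - 2)*(c^2 + 5*c + 4) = (c - 2)*(c + 4)*(c + 1)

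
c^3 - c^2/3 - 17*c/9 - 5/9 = (c - 5/3)*(c + 1/3)*(c + 1)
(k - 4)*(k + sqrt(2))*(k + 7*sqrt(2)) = k^3 - 4*k^2 + 8*sqrt(2)*k^2 - 32*sqrt(2)*k + 14*k - 56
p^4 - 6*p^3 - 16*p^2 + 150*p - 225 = (p - 5)*(p - 3)^2*(p + 5)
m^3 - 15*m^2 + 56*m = m*(m - 8)*(m - 7)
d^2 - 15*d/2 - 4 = (d - 8)*(d + 1/2)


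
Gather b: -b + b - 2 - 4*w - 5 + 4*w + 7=0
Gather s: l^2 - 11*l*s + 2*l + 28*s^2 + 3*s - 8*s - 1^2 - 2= l^2 + 2*l + 28*s^2 + s*(-11*l - 5) - 3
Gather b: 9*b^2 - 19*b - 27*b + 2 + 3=9*b^2 - 46*b + 5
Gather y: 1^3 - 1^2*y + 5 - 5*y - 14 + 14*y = 8*y - 8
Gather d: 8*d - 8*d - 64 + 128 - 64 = 0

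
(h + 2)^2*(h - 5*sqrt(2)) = h^3 - 5*sqrt(2)*h^2 + 4*h^2 - 20*sqrt(2)*h + 4*h - 20*sqrt(2)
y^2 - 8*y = y*(y - 8)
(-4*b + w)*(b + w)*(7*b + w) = -28*b^3 - 25*b^2*w + 4*b*w^2 + w^3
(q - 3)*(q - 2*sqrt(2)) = q^2 - 3*q - 2*sqrt(2)*q + 6*sqrt(2)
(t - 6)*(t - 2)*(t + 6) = t^3 - 2*t^2 - 36*t + 72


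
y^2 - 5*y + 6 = (y - 3)*(y - 2)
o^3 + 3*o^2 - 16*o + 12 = (o - 2)*(o - 1)*(o + 6)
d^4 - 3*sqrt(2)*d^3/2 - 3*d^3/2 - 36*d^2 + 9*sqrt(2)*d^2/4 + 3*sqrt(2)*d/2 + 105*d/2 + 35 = (d - 2)*(d + 1/2)*(d - 5*sqrt(2))*(d + 7*sqrt(2)/2)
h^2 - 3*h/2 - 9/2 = (h - 3)*(h + 3/2)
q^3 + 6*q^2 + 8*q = q*(q + 2)*(q + 4)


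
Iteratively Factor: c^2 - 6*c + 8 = (c - 2)*(c - 4)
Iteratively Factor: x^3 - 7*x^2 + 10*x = (x - 5)*(x^2 - 2*x) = x*(x - 5)*(x - 2)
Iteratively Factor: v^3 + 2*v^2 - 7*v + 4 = (v + 4)*(v^2 - 2*v + 1) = (v - 1)*(v + 4)*(v - 1)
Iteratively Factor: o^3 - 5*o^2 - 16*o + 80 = (o - 4)*(o^2 - o - 20) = (o - 4)*(o + 4)*(o - 5)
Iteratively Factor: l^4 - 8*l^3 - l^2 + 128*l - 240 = (l - 3)*(l^3 - 5*l^2 - 16*l + 80) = (l - 4)*(l - 3)*(l^2 - l - 20) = (l - 5)*(l - 4)*(l - 3)*(l + 4)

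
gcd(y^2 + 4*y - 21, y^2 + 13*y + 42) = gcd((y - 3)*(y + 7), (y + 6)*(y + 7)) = y + 7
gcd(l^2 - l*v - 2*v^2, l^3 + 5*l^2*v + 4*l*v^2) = l + v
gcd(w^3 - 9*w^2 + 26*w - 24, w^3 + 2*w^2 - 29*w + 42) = w^2 - 5*w + 6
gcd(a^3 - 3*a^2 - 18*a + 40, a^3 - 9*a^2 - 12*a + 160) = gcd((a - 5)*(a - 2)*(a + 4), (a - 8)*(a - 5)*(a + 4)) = a^2 - a - 20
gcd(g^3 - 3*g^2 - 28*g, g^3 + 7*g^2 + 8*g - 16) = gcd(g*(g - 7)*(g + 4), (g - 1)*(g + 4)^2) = g + 4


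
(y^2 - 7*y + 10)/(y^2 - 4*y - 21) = (-y^2 + 7*y - 10)/(-y^2 + 4*y + 21)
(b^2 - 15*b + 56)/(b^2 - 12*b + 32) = (b - 7)/(b - 4)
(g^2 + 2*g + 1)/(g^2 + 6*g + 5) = (g + 1)/(g + 5)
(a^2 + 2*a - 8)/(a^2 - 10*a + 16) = (a + 4)/(a - 8)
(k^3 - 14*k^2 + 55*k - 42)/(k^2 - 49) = (k^2 - 7*k + 6)/(k + 7)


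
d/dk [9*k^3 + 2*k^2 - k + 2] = 27*k^2 + 4*k - 1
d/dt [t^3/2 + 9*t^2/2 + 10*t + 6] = 3*t^2/2 + 9*t + 10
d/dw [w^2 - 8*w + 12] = 2*w - 8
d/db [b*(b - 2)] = 2*b - 2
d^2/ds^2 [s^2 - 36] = 2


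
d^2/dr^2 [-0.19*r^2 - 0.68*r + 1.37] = -0.380000000000000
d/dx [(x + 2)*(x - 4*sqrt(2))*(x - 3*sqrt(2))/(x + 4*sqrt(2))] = (2*x^3 + 2*x^2 + 5*sqrt(2)*x^2 - 112*x + 16*sqrt(2)*x - 160 + 96*sqrt(2))/(x^2 + 8*sqrt(2)*x + 32)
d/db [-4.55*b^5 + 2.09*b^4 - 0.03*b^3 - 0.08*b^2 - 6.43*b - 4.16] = -22.75*b^4 + 8.36*b^3 - 0.09*b^2 - 0.16*b - 6.43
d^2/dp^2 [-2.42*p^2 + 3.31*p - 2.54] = -4.84000000000000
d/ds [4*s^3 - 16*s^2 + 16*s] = 12*s^2 - 32*s + 16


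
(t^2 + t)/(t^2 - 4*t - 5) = t/(t - 5)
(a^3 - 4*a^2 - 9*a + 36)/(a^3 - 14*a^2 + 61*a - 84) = (a + 3)/(a - 7)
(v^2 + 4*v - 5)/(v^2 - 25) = (v - 1)/(v - 5)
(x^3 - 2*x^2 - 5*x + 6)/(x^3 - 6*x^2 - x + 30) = (x - 1)/(x - 5)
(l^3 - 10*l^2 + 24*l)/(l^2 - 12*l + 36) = l*(l - 4)/(l - 6)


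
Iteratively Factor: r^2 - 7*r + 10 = (r - 2)*(r - 5)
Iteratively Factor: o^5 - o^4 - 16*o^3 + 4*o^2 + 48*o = (o - 4)*(o^4 + 3*o^3 - 4*o^2 - 12*o) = o*(o - 4)*(o^3 + 3*o^2 - 4*o - 12) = o*(o - 4)*(o + 3)*(o^2 - 4) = o*(o - 4)*(o - 2)*(o + 3)*(o + 2)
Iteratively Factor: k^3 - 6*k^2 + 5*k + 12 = (k - 3)*(k^2 - 3*k - 4) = (k - 3)*(k + 1)*(k - 4)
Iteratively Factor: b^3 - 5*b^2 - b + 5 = (b - 5)*(b^2 - 1) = (b - 5)*(b + 1)*(b - 1)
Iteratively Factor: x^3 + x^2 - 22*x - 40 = (x + 4)*(x^2 - 3*x - 10) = (x + 2)*(x + 4)*(x - 5)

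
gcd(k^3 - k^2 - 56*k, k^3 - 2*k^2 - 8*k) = k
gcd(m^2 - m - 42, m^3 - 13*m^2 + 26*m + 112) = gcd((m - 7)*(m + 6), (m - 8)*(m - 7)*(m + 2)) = m - 7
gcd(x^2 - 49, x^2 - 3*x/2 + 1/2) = 1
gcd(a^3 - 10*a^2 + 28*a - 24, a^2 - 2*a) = a - 2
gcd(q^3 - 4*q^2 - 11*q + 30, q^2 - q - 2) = q - 2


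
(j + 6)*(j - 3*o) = j^2 - 3*j*o + 6*j - 18*o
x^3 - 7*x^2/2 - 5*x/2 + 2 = (x - 4)*(x - 1/2)*(x + 1)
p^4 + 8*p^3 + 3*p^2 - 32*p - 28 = (p - 2)*(p + 1)*(p + 2)*(p + 7)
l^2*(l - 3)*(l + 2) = l^4 - l^3 - 6*l^2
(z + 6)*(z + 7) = z^2 + 13*z + 42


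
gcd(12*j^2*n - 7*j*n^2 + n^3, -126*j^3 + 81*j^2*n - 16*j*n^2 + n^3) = 3*j - n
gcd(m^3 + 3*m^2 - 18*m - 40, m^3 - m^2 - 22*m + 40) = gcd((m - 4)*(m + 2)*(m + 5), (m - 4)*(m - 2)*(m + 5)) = m^2 + m - 20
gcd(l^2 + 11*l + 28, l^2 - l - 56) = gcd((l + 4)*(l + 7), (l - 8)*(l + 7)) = l + 7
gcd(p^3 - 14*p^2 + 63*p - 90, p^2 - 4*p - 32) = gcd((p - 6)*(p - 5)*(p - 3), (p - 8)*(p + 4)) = 1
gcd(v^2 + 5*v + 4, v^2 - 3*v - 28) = v + 4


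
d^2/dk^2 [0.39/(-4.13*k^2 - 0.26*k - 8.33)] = (13.304382*k^2 + 0.837564*k - 0.39*(8.26*k + 0.26)*(16.52*k + 0.52) + 26.834262)/(4.13*k^2 + 0.26*k + 8.33)^3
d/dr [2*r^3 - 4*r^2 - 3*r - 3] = 6*r^2 - 8*r - 3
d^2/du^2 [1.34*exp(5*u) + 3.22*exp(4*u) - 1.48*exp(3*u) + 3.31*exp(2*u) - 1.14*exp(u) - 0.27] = (33.5*exp(4*u) + 51.52*exp(3*u) - 13.32*exp(2*u) + 13.24*exp(u) - 1.14)*exp(u)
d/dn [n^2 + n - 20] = 2*n + 1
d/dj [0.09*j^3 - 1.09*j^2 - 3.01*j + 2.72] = 0.27*j^2 - 2.18*j - 3.01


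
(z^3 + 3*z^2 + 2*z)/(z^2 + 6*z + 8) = z*(z + 1)/(z + 4)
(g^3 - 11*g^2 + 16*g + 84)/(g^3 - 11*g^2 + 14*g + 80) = (g^2 - 13*g + 42)/(g^2 - 13*g + 40)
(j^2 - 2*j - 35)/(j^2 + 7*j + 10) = (j - 7)/(j + 2)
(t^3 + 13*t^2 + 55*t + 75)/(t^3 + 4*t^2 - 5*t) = (t^2 + 8*t + 15)/(t*(t - 1))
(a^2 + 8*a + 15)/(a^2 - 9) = (a + 5)/(a - 3)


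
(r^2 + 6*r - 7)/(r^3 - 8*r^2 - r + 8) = (r + 7)/(r^2 - 7*r - 8)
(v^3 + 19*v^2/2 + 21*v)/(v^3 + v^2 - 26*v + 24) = v*(2*v + 7)/(2*(v^2 - 5*v + 4))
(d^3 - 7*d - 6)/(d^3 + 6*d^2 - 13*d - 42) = (d + 1)/(d + 7)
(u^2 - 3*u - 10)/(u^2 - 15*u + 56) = (u^2 - 3*u - 10)/(u^2 - 15*u + 56)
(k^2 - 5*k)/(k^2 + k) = (k - 5)/(k + 1)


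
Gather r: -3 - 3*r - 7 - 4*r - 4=-7*r - 14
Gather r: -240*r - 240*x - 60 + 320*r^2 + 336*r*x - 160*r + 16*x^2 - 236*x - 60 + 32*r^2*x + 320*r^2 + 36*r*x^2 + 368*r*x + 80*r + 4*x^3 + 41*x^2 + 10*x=r^2*(32*x + 640) + r*(36*x^2 + 704*x - 320) + 4*x^3 + 57*x^2 - 466*x - 120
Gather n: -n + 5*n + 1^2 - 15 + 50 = 4*n + 36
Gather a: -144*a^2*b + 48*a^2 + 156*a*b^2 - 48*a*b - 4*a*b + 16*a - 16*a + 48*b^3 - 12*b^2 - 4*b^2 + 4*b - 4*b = a^2*(48 - 144*b) + a*(156*b^2 - 52*b) + 48*b^3 - 16*b^2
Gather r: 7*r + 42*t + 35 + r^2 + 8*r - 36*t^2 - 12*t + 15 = r^2 + 15*r - 36*t^2 + 30*t + 50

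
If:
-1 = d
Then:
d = -1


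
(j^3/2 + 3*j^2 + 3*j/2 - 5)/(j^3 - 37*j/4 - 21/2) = 2*(j^2 + 4*j - 5)/(4*j^2 - 8*j - 21)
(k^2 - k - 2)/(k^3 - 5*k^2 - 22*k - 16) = (k - 2)/(k^2 - 6*k - 16)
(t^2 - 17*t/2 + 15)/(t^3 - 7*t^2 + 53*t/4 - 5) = 2*(t - 6)/(2*t^2 - 9*t + 4)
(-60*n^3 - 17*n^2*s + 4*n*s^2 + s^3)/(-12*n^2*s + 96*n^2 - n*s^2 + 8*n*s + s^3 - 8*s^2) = (5*n + s)/(s - 8)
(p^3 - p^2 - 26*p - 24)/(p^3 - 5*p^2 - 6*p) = (p + 4)/p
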